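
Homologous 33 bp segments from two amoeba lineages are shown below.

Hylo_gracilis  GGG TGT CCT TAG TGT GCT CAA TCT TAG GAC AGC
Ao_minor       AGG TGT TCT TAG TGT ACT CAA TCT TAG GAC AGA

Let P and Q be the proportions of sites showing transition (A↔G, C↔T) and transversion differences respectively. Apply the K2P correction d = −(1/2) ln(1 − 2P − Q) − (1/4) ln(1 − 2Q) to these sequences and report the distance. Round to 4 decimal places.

0.1348

The sequences differ at positions 1 (G/A, transition), 7 (C/T, transition), 16 (G/A, transition), 33 (C/A, transversion).
Of the 4 differences, 3 transitions and 1 transversion over 33 sites: P = 3/33 = 0.090909, Q = 1/33 = 0.030303.
d = −0.5·ln(0.787879) − 0.25·ln(0.939394) = −0.5·(-0.238411) − 0.25·(-0.062520) = 0.1348.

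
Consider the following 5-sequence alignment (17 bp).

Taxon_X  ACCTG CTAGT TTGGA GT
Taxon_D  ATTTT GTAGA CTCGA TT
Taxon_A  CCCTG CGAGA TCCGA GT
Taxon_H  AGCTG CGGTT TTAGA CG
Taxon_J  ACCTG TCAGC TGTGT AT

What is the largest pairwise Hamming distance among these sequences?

Pairwise Hamming distances:
  Taxon_X vs Taxon_D: 8
  Taxon_X vs Taxon_A: 5
  Taxon_X vs Taxon_H: 7
  Taxon_X vs Taxon_J: 7
  Taxon_D vs Taxon_A: 9
  Taxon_D vs Taxon_H: 12
  Taxon_D vs Taxon_J: 11
  Taxon_A vs Taxon_H: 9
  Taxon_A vs Taxon_J: 8
  Taxon_H vs Taxon_J: 11
The largest is 12, between Taxon_D and Taxon_H.

12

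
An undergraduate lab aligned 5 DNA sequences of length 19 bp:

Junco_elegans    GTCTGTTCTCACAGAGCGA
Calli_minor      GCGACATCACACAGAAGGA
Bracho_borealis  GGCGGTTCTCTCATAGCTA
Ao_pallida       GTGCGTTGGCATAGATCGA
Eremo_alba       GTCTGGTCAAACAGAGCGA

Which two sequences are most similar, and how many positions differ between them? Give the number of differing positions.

Pairwise Hamming distances:
  Junco_elegans vs Calli_minor: 8
  Junco_elegans vs Bracho_borealis: 5
  Junco_elegans vs Ao_pallida: 6
  Junco_elegans vs Eremo_alba: 3
  Calli_minor vs Bracho_borealis: 11
  Calli_minor vs Ao_pallida: 9
  Calli_minor vs Eremo_alba: 8
  Bracho_borealis vs Ao_pallida: 10
  Bracho_borealis vs Eremo_alba: 8
  Ao_pallida vs Eremo_alba: 8
The smallest is 3, between Junco_elegans and Eremo_alba.

3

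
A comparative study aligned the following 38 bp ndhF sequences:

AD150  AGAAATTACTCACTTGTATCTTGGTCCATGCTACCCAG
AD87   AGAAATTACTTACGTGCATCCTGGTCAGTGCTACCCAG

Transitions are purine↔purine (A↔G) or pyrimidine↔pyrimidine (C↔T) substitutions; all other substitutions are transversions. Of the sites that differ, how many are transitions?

4

The sequences differ at positions 11 (C/T, transition), 14 (T/G, transversion), 17 (T/C, transition), 21 (T/C, transition), 27 (C/A, transversion), 28 (A/G, transition).
Of the 6 differences, 4 transitions and 2 transversions, so the answer is 4.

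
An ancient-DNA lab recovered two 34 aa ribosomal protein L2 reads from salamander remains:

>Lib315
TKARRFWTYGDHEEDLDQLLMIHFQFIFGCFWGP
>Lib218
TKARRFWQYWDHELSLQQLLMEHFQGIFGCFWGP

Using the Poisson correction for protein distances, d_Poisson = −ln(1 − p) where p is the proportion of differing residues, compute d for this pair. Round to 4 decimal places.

Mismatches occur at site 8 (T/Q), site 10 (G/W), site 14 (E/L), site 15 (D/S), site 17 (D/Q), site 22 (I/E), site 26 (F/G).
p = 7/34 = 0.205882.
d = −ln(1 − 0.205882) = −ln(0.794118) = 0.2305.

0.2305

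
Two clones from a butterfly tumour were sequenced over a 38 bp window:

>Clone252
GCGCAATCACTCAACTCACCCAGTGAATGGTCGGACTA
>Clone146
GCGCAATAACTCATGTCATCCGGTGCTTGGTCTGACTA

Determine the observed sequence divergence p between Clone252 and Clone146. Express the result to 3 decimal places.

0.211

The sequences differ at positions 8 (C/A), 14 (A/T), 15 (C/G), 19 (C/T), 22 (A/G), 26 (A/C), 27 (A/T), 33 (G/T).
There are 8 differences over 38 sites, so p = 8/38 = 0.211.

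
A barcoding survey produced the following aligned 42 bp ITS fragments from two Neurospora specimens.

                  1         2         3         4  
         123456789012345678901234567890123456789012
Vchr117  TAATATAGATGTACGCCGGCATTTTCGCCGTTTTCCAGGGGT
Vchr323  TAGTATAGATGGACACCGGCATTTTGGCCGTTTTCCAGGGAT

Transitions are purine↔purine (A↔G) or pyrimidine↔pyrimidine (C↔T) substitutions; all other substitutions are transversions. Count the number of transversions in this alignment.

2

The sequences differ at positions 3 (A/G, transition), 12 (T/G, transversion), 15 (G/A, transition), 26 (C/G, transversion), 41 (G/A, transition).
Of the 5 differences, 3 transitions and 2 transversions, so the answer is 2.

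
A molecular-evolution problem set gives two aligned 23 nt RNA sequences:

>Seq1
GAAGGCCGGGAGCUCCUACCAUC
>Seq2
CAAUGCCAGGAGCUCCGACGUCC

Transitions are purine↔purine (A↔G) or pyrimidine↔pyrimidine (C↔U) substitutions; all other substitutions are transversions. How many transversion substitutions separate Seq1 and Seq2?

5

Differing sites — 1:G/C (Tv); 4:G/U (Tv); 8:G/A (Ti); 17:U/G (Tv); 20:C/G (Tv); 21:A/U (Tv); 22:U/C (Ti).
Of the 7 differences, 2 transitions and 5 transversions, so the answer is 5.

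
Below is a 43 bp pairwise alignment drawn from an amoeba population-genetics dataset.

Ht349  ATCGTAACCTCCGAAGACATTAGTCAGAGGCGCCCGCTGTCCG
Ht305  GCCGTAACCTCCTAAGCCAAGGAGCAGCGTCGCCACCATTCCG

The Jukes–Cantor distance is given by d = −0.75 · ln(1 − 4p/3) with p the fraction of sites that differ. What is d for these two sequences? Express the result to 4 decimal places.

0.4693

Differing sites — 1:A/G; 2:T/C; 13:G/T; 17:A/C; 20:T/A; 21:T/G; 22:A/G; 23:G/A; 24:T/G; 28:A/C; 30:G/T; 35:C/A; 36:G/C; 38:T/A; 39:G/T.
p = 15/43 = 0.348837.
d = −0.75 · ln(1 − (4/3)·0.348837) = −0.75 · ln(0.534884) = −0.75 · (-0.625705) = 0.4693.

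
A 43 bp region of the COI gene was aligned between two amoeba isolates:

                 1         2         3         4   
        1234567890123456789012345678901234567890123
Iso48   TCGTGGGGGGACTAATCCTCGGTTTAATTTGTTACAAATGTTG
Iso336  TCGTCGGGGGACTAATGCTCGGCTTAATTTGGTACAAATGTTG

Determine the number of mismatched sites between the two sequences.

Differing sites — 5:G/C; 17:C/G; 23:T/C; 32:T/G.
That gives 4 mismatches out of 43 aligned sites, so the Hamming distance is 4.

4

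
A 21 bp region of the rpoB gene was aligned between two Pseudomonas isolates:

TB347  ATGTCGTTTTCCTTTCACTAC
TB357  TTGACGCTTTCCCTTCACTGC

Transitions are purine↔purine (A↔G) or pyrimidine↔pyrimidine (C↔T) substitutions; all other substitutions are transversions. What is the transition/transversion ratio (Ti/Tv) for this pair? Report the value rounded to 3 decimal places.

The sequences differ at positions 1 (A/T, transversion), 4 (T/A, transversion), 7 (T/C, transition), 13 (T/C, transition), 20 (A/G, transition).
Of the 5 differences, 3 transitions and 2 transversions, so Ti/Tv = 3/2 = 1.500.

1.500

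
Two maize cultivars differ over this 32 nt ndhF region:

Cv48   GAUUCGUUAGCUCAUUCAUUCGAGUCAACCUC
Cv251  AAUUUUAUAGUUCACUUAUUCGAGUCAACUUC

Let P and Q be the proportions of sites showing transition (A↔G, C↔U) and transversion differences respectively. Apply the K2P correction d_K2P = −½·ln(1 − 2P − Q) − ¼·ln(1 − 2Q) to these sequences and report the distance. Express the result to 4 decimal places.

Differing sites — 1:G/A (Ti); 5:C/U (Ti); 6:G/U (Tv); 7:U/A (Tv); 11:C/U (Ti); 15:U/C (Ti); 17:C/U (Ti); 30:C/U (Ti).
Of the 8 differences, 6 transitions and 2 transversions over 32 sites: P = 6/32 = 0.187500, Q = 2/32 = 0.062500.
d = −0.5·ln(0.562500) − 0.25·ln(0.875000) = −0.5·(-0.575364) − 0.25·(-0.133531) = 0.3211.

0.3211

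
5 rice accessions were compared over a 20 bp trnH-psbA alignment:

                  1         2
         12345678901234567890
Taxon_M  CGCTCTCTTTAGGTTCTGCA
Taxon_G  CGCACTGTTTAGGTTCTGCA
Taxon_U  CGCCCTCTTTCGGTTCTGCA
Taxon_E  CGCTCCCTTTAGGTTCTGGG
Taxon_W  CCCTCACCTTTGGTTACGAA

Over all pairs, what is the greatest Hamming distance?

9

Pairwise Hamming distances:
  Taxon_M vs Taxon_G: 2
  Taxon_M vs Taxon_U: 2
  Taxon_M vs Taxon_E: 3
  Taxon_M vs Taxon_W: 7
  Taxon_G vs Taxon_U: 3
  Taxon_G vs Taxon_E: 5
  Taxon_G vs Taxon_W: 9
  Taxon_U vs Taxon_E: 5
  Taxon_U vs Taxon_W: 8
  Taxon_E vs Taxon_W: 8
The largest is 9, between Taxon_G and Taxon_W.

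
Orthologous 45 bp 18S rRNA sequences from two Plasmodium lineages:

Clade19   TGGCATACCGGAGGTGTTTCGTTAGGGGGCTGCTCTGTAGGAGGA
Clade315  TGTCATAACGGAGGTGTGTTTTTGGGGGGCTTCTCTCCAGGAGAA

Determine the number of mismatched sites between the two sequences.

Differing sites — 3:G/T; 8:C/A; 18:T/G; 20:C/T; 21:G/T; 24:A/G; 32:G/T; 37:G/C; 38:T/C; 44:G/A.
That gives 10 mismatches out of 45 aligned sites, so the Hamming distance is 10.

10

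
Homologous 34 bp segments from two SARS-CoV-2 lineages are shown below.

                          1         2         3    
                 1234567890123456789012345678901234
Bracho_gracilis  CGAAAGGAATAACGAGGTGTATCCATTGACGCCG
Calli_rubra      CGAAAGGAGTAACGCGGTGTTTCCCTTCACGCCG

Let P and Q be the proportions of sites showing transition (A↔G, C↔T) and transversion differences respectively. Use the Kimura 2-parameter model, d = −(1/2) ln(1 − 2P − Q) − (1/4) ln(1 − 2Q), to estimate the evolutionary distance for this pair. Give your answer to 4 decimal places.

The sequences differ at positions 9 (A/G, transition), 15 (A/C, transversion), 21 (A/T, transversion), 25 (A/C, transversion), 28 (G/C, transversion).
Of the 5 differences, 1 transition and 4 transversions over 34 sites: P = 1/34 = 0.029412, Q = 4/34 = 0.117647.
d = −0.5·ln(0.823529) − 0.25·ln(0.764706) = −0.5·(-0.194157) − 0.25·(-0.268264) = 0.1641.

0.1641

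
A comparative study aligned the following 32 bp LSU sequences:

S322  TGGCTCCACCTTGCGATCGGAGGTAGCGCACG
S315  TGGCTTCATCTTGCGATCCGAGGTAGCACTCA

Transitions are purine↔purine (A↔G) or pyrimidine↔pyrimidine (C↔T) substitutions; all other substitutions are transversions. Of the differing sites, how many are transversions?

The sequences differ at positions 6 (C/T, transition), 9 (C/T, transition), 19 (G/C, transversion), 28 (G/A, transition), 30 (A/T, transversion), 32 (G/A, transition).
Of the 6 differences, 4 transitions and 2 transversions, so the answer is 2.

2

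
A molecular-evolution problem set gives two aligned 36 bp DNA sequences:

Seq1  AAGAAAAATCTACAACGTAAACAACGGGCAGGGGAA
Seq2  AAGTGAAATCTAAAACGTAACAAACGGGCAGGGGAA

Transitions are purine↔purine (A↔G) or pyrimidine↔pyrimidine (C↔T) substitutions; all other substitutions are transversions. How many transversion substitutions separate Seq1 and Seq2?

4

Differing sites — 4:A/T (Tv); 5:A/G (Ti); 13:C/A (Tv); 21:A/C (Tv); 22:C/A (Tv).
Of the 5 differences, 1 transition and 4 transversions, so the answer is 4.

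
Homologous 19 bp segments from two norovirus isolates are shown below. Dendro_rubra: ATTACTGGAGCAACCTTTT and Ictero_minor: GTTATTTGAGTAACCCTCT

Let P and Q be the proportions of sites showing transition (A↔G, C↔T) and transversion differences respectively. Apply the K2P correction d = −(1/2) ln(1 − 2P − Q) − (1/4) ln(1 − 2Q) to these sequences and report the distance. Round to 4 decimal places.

0.4603

The sequences differ at positions 1 (A/G, transition), 5 (C/T, transition), 7 (G/T, transversion), 11 (C/T, transition), 16 (T/C, transition), 18 (T/C, transition).
Of the 6 differences, 5 transitions and 1 transversion over 19 sites: P = 5/19 = 0.263158, Q = 1/19 = 0.052632.
d = −0.5·ln(0.421052) − 0.25·ln(0.894736) = −0.5·(-0.864999) − 0.25·(-0.111227) = 0.4603.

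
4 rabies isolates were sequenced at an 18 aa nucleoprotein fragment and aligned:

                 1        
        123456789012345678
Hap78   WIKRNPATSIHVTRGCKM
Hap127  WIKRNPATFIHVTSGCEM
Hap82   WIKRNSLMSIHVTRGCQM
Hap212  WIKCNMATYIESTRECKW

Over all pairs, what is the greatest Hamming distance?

10

Pairwise Hamming distances:
  Hap78 vs Hap127: 3
  Hap78 vs Hap82: 4
  Hap78 vs Hap212: 7
  Hap127 vs Hap82: 6
  Hap127 vs Hap212: 9
  Hap82 vs Hap212: 10
The largest is 10, between Hap82 and Hap212.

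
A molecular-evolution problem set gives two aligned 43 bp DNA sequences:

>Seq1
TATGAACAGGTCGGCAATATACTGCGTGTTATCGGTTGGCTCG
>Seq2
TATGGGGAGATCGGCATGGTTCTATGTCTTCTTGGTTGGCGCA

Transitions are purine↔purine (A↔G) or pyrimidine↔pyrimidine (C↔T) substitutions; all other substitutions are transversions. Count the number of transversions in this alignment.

7

Differing sites — 5:A/G (Ti); 6:A/G (Ti); 7:C/G (Tv); 10:G/A (Ti); 17:A/T (Tv); 18:T/G (Tv); 19:A/G (Ti); 21:A/T (Tv); 24:G/A (Ti); 25:C/T (Ti); 28:G/C (Tv); 31:A/C (Tv); 33:C/T (Ti); 41:T/G (Tv); 43:G/A (Ti).
Of the 15 differences, 8 transitions and 7 transversions, so the answer is 7.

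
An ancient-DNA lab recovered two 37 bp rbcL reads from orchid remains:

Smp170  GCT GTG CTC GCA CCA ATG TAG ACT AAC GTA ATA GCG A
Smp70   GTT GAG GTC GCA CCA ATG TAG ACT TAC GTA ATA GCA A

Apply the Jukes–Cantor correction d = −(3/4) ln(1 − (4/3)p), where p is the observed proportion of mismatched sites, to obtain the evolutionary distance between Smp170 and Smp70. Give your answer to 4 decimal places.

0.1490

Mismatches occur at site 2 (C↔T), site 5 (T↔A), site 7 (C↔G), site 25 (A↔T), site 36 (G↔A).
p = 5/37 = 0.135135.
d = −0.75 · ln(1 − (4/3)·0.135135) = −0.75 · ln(0.819820) = −0.75 · (-0.198670) = 0.1490.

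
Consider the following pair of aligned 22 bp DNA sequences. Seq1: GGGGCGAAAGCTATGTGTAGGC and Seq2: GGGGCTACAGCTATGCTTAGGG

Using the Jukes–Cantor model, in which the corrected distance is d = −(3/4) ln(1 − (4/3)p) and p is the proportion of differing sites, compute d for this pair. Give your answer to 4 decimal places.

Mismatches occur at site 6 (G↔T), site 8 (A↔C), site 16 (T↔C), site 17 (G↔T), site 22 (C↔G).
p = 5/22 = 0.227273.
d = −0.75 · ln(1 − (4/3)·0.227273) = −0.75 · ln(0.696969) = −0.75 · (-0.361014) = 0.2708.

0.2708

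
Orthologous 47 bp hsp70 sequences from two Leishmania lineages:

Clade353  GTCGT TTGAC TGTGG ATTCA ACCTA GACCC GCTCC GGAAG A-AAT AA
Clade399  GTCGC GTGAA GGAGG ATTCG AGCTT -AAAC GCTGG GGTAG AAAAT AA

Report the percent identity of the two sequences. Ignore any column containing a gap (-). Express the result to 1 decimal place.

71.1%

Excluding the 2 gap columns leaves 45 comparable sites.
Differing sites — 5:T/C; 6:T/G; 10:C/A; 11:T/G; 13:T/A; 20:A/G; 22:C/G; 25:A/T; 28:C/A; 29:C/A; 34:C/G; 35:C/G; 38:A/T.
32 of the 45 comparable sites match, so the percent identity is 32/45 × 100 = 71.1%.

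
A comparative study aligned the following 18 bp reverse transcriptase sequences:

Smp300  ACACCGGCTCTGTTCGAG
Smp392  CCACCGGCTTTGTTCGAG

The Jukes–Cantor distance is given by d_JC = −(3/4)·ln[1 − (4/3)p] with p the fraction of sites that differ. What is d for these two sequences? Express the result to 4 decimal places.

The sequences differ at positions 1 (A/C), 10 (C/T).
p = 2/18 = 0.111111.
d = −0.75 · ln(1 − (4/3)·0.111111) = −0.75 · ln(0.851852) = −0.75 · (-0.160342) = 0.1203.

0.1203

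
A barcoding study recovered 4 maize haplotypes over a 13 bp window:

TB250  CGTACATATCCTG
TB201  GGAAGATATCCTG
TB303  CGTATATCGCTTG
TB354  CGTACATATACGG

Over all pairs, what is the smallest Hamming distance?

Pairwise Hamming distances:
  TB250 vs TB201: 3
  TB250 vs TB303: 4
  TB250 vs TB354: 2
  TB201 vs TB303: 6
  TB201 vs TB354: 5
  TB303 vs TB354: 6
The smallest is 2, between TB250 and TB354.

2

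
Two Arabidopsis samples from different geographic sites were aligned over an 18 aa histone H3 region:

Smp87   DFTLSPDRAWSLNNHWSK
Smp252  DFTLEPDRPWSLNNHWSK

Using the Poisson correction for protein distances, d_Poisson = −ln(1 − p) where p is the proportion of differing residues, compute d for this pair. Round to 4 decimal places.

0.1178

The sequences differ at positions 5 (S/E), 9 (A/P).
p = 2/18 = 0.111111.
d = −ln(1 − 0.111111) = −ln(0.888889) = 0.1178.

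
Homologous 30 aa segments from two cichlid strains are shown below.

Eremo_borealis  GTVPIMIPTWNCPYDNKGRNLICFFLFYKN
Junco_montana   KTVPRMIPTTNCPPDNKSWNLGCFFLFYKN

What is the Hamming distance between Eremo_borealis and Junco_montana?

Differing sites — 1:G/K; 5:I/R; 10:W/T; 14:Y/P; 18:G/S; 19:R/W; 22:I/G.
That gives 7 mismatches out of 30 aligned sites, so the Hamming distance is 7.

7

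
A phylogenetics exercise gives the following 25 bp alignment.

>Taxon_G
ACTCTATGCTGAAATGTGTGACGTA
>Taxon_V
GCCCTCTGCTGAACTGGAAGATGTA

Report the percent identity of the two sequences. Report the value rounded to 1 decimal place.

68.0%

Mismatches occur at site 1 (A↔G), site 3 (T↔C), site 6 (A↔C), site 14 (A↔C), site 17 (T↔G), site 18 (G↔A), site 19 (T↔A), site 22 (C↔T).
17 of the 25 sites match, so the percent identity is 17/25 × 100 = 68.0%.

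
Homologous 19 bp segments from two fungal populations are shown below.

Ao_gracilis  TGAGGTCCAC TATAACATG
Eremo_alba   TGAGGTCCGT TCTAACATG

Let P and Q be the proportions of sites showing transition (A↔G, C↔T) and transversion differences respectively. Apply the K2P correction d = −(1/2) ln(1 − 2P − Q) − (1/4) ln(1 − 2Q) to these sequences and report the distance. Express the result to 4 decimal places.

0.1805

The sequences differ at positions 9 (A/G, transition), 10 (C/T, transition), 12 (A/C, transversion).
Of the 3 differences, 2 transitions and 1 transversion over 19 sites: P = 2/19 = 0.105263, Q = 1/19 = 0.052632.
d = −0.5·ln(0.736842) − 0.25·ln(0.894736) = −0.5·(-0.305382) − 0.25·(-0.111227) = 0.1805.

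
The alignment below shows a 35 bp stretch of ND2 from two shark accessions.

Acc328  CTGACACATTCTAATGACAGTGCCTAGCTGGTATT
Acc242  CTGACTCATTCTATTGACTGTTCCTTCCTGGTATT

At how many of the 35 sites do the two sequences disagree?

6

The sequences differ at positions 6 (A/T), 14 (A/T), 19 (A/T), 22 (G/T), 26 (A/T), 27 (G/C).
That gives 6 mismatches out of 35 aligned sites, so the Hamming distance is 6.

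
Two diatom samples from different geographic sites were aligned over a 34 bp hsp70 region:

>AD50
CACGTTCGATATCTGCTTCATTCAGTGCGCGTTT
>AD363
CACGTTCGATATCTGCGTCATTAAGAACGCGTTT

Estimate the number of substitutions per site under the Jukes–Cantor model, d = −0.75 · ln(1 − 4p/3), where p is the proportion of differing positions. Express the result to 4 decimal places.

Mismatches occur at site 17 (T↔G), site 23 (C↔A), site 26 (T↔A), site 27 (G↔A).
p = 4/34 = 0.117647.
d = −0.75 · ln(1 − (4/3)·0.117647) = −0.75 · ln(0.843137) = −0.75 · (-0.170626) = 0.1280.

0.1280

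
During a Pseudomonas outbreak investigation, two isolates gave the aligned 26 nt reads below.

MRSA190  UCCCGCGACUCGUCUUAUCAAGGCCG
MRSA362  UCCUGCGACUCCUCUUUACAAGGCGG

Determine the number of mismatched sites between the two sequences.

Mismatches occur at site 4 (C/U), site 12 (G/C), site 17 (A/U), site 18 (U/A), site 25 (C/G).
That gives 5 mismatches out of 26 aligned sites, so the Hamming distance is 5.

5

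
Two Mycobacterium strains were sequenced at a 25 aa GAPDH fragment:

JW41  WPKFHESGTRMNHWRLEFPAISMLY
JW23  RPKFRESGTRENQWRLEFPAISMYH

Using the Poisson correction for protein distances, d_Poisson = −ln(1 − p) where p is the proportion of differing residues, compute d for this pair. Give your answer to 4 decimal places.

0.2744

Mismatches occur at site 1 (W/R), site 5 (H/R), site 11 (M/E), site 13 (H/Q), site 24 (L/Y), site 25 (Y/H).
p = 6/25 = 0.240000.
d = −ln(1 − 0.240000) = −ln(0.760000) = 0.2744.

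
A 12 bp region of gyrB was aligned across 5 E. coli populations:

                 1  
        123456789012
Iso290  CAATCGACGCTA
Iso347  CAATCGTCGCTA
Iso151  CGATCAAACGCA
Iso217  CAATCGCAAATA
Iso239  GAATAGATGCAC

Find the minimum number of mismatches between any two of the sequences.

Pairwise Hamming distances:
  Iso290 vs Iso347: 1
  Iso290 vs Iso151: 6
  Iso290 vs Iso217: 4
  Iso290 vs Iso239: 5
  Iso347 vs Iso151: 7
  Iso347 vs Iso217: 4
  Iso347 vs Iso239: 6
  Iso151 vs Iso217: 6
  Iso151 vs Iso239: 9
  Iso217 vs Iso239: 8
The smallest is 1, between Iso290 and Iso347.

1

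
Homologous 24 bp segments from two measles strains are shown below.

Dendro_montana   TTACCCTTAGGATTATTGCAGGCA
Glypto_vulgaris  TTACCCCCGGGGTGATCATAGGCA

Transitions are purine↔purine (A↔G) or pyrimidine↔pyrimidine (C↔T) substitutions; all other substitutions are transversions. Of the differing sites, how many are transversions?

1

The sequences differ at positions 7 (T/C, transition), 8 (T/C, transition), 9 (A/G, transition), 12 (A/G, transition), 14 (T/G, transversion), 17 (T/C, transition), 18 (G/A, transition), 19 (C/T, transition).
Of the 8 differences, 7 transitions and 1 transversion, so the answer is 1.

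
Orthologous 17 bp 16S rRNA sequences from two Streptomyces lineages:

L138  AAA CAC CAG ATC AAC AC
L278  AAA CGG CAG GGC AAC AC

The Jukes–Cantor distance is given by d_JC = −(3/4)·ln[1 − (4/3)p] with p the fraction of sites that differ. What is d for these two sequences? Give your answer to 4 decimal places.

Mismatches occur at site 5 (A↔G), site 6 (C↔G), site 10 (A↔G), site 11 (T↔G).
p = 4/17 = 0.235294.
d = −0.75 · ln(1 − (4/3)·0.235294) = −0.75 · ln(0.686275) = −0.75 · (-0.376477) = 0.2824.

0.2824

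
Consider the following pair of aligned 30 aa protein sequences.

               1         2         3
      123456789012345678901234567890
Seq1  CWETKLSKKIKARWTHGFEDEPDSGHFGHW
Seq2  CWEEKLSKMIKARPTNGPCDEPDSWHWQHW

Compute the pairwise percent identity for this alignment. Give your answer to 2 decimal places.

70.00%

The sequences differ at positions 4 (T/E), 9 (K/M), 14 (W/P), 16 (H/N), 18 (F/P), 19 (E/C), 25 (G/W), 27 (F/W), 28 (G/Q).
21 of the 30 sites match, so the percent identity is 21/30 × 100 = 70.00%.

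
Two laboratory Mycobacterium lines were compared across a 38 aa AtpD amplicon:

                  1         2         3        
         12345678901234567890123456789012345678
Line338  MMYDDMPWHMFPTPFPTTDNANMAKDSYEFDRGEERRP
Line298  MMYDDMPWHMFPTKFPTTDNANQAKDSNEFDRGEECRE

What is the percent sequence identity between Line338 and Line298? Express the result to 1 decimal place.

Mismatches occur at site 14 (P↔K), site 23 (M↔Q), site 28 (Y↔N), site 36 (R↔C), site 38 (P↔E).
33 of the 38 sites match, so the percent identity is 33/38 × 100 = 86.8%.

86.8%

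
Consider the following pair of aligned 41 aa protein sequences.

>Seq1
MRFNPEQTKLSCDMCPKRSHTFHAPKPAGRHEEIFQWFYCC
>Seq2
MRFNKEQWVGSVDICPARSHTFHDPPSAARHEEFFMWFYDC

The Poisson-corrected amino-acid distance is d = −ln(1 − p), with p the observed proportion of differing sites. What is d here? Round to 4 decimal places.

The sequences differ at positions 5 (P/K), 8 (T/W), 9 (K/V), 10 (L/G), 12 (C/V), 14 (M/I), 17 (K/A), 24 (A/D), 26 (K/P), 27 (P/S), 29 (G/A), 34 (I/F), 36 (Q/M), 40 (C/D).
p = 14/41 = 0.341463.
d = −ln(1 − 0.341463) = −ln(0.658537) = 0.4177.

0.4177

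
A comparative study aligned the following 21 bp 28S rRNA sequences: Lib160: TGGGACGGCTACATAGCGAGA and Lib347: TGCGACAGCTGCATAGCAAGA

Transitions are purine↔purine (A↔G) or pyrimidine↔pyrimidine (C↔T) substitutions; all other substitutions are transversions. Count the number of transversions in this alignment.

The sequences differ at positions 3 (G/C, transversion), 7 (G/A, transition), 11 (A/G, transition), 18 (G/A, transition).
Of the 4 differences, 3 transitions and 1 transversion, so the answer is 1.

1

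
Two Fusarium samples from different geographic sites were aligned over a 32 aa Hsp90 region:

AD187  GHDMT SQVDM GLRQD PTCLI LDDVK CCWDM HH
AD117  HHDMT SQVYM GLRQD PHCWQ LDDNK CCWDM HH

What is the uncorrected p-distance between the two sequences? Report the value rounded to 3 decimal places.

0.188

The sequences differ at positions 1 (G/H), 9 (D/Y), 17 (T/H), 19 (L/W), 20 (I/Q), 24 (V/N).
There are 6 differences over 32 sites, so p = 6/32 = 0.188.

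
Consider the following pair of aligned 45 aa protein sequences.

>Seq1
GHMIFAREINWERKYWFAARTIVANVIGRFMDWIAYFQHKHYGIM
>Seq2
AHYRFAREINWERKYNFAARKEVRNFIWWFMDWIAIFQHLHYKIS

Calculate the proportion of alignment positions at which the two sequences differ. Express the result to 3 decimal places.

0.311

Mismatches occur at site 1 (G↔A), site 3 (M↔Y), site 4 (I↔R), site 16 (W↔N), site 21 (T↔K), site 22 (I↔E), site 24 (A↔R), site 26 (V↔F), site 28 (G↔W), site 29 (R↔W), site 36 (Y↔I), site 40 (K↔L), site 43 (G↔K), site 45 (M↔S).
There are 14 differences over 45 sites, so p = 14/45 = 0.311.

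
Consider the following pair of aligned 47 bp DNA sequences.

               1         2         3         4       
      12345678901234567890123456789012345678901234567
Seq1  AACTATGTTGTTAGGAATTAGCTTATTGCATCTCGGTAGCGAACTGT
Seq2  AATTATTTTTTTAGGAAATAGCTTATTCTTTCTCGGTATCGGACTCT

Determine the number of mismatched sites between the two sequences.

The sequences differ at positions 3 (C/T), 7 (G/T), 10 (G/T), 18 (T/A), 28 (G/C), 29 (C/T), 30 (A/T), 39 (G/T), 42 (A/G), 46 (G/C).
That gives 10 mismatches out of 47 aligned sites, so the Hamming distance is 10.

10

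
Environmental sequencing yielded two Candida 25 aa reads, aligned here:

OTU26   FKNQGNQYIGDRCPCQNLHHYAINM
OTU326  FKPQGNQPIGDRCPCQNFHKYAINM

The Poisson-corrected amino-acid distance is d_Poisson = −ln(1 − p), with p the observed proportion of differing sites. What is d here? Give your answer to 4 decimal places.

0.1744

Mismatches occur at site 3 (N/P), site 8 (Y/P), site 18 (L/F), site 20 (H/K).
p = 4/25 = 0.160000.
d = −ln(1 − 0.160000) = −ln(0.840000) = 0.1744.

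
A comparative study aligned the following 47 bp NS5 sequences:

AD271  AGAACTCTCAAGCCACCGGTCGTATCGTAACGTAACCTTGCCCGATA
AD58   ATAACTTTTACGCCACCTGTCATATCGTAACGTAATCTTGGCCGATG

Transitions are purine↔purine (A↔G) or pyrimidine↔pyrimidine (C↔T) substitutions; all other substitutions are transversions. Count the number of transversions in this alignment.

Differing sites — 2:G/T (Tv); 7:C/T (Ti); 9:C/T (Ti); 11:A/C (Tv); 18:G/T (Tv); 22:G/A (Ti); 36:C/T (Ti); 41:C/G (Tv); 47:A/G (Ti).
Of the 9 differences, 5 transitions and 4 transversions, so the answer is 4.

4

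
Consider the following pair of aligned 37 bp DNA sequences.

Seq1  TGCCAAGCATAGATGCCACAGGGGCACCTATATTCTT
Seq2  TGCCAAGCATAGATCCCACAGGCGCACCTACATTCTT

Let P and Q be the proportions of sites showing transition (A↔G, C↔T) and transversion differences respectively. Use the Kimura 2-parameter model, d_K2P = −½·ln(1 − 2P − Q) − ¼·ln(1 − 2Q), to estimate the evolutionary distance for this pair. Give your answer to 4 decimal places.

0.0858

Differing sites — 15:G/C (Tv); 23:G/C (Tv); 31:T/C (Ti).
Of the 3 differences, 1 transition and 2 transversions over 37 sites: P = 1/37 = 0.027027, Q = 2/37 = 0.054054.
d = −0.5·ln(0.891892) − 0.25·ln(0.891892) = −0.5·(-0.114410) − 0.25·(-0.114410) = 0.0858.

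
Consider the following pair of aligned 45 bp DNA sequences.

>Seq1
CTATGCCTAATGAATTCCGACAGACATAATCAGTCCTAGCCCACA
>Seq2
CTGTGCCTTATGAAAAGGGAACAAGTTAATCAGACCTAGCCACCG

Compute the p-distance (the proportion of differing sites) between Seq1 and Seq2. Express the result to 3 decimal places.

The sequences differ at positions 3 (A/G), 9 (A/T), 15 (T/A), 16 (T/A), 17 (C/G), 18 (C/G), 21 (C/A), 22 (A/C), 23 (G/A), 25 (C/G), 26 (A/T), 34 (T/A), 42 (C/A), 43 (A/C), 45 (A/G).
There are 15 differences over 45 sites, so p = 15/45 = 0.333.

0.333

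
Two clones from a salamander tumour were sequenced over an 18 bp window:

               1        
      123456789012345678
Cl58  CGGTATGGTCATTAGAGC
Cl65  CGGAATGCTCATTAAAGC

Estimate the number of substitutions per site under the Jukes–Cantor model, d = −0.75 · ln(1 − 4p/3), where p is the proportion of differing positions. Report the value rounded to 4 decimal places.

The sequences differ at positions 4 (T/A), 8 (G/C), 15 (G/A).
p = 3/18 = 0.166667.
d = −0.75 · ln(1 − (4/3)·0.166667) = −0.75 · ln(0.777777) = −0.75 · (-0.251315) = 0.1885.

0.1885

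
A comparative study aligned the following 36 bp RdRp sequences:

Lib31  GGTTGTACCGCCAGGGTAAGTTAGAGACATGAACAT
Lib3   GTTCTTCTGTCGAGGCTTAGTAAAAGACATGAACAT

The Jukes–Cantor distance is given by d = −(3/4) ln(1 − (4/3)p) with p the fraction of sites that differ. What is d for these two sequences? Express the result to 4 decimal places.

Differing sites — 2:G/T; 4:T/C; 5:G/T; 7:A/C; 8:C/T; 9:C/G; 10:G/T; 12:C/G; 16:G/C; 18:A/T; 22:T/A; 24:G/A.
p = 12/36 = 0.333333.
d = −0.75 · ln(1 − (4/3)·0.333333) = −0.75 · ln(0.555556) = −0.75 · (-0.587786) = 0.4408.

0.4408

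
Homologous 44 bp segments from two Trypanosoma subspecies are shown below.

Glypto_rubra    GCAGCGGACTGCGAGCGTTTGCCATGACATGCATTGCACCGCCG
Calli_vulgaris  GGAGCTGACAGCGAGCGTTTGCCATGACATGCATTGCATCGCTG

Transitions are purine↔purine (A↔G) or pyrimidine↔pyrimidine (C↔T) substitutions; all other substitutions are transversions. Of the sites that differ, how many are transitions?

Differing sites — 2:C/G (Tv); 6:G/T (Tv); 10:T/A (Tv); 39:C/T (Ti); 43:C/T (Ti).
Of the 5 differences, 2 transitions and 3 transversions, so the answer is 2.

2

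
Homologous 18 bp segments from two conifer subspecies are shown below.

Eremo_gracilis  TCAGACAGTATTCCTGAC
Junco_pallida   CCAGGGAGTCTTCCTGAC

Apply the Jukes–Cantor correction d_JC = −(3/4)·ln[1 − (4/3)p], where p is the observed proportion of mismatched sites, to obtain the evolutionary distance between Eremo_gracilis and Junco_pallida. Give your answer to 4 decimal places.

Mismatches occur at site 1 (T→C), site 5 (A→G), site 6 (C→G), site 10 (A→C).
p = 4/18 = 0.222222.
d = −0.75 · ln(1 − (4/3)·0.222222) = −0.75 · ln(0.703704) = −0.75 · (-0.351397) = 0.2635.

0.2635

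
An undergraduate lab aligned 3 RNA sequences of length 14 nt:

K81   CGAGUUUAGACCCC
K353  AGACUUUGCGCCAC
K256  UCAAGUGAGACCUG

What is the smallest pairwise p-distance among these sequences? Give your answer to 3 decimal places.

0.429

Pairwise Hamming distances:
  K81 vs K353: 6
  K81 vs K256: 7
  K353 vs K256: 10
The smallest is 6 mismatches, between K81 and K353; p = 6/14 = 0.429.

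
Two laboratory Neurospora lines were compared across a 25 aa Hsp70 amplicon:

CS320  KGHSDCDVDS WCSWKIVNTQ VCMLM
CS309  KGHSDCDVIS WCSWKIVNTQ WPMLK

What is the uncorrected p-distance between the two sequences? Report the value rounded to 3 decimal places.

The sequences differ at positions 9 (D/I), 21 (V/W), 22 (C/P), 25 (M/K).
There are 4 differences over 25 sites, so p = 4/25 = 0.160.

0.160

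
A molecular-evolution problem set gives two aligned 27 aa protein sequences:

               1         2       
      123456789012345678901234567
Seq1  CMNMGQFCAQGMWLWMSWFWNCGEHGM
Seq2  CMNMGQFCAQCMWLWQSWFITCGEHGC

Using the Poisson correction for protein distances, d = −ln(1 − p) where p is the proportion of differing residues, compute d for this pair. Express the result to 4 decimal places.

The sequences differ at positions 11 (G/C), 16 (M/Q), 20 (W/I), 21 (N/T), 27 (M/C).
p = 5/27 = 0.185185.
d = −ln(1 − 0.185185) = −ln(0.814815) = 0.2048.

0.2048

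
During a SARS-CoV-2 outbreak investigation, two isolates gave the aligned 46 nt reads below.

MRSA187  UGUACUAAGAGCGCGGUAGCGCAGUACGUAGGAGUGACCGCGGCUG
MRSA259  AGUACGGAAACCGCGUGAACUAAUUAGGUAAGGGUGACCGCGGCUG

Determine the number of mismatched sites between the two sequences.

Differing sites — 1:U/A; 6:U/G; 7:A/G; 9:G/A; 11:G/C; 16:G/U; 17:U/G; 19:G/A; 21:G/U; 22:C/A; 24:G/U; 27:C/G; 31:G/A; 33:A/G.
That gives 14 mismatches out of 46 aligned sites, so the Hamming distance is 14.

14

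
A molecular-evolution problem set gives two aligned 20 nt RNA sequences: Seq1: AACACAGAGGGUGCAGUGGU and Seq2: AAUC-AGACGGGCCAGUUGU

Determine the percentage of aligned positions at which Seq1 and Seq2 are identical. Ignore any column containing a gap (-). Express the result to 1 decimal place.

68.4%

Excluding the 1 gap column leaves 19 comparable sites.
Mismatches occur at site 3 (C/U), site 4 (A/C), site 9 (G/C), site 12 (U/G), site 13 (G/C), site 18 (G/U).
13 of the 19 comparable sites match, so the percent identity is 13/19 × 100 = 68.4%.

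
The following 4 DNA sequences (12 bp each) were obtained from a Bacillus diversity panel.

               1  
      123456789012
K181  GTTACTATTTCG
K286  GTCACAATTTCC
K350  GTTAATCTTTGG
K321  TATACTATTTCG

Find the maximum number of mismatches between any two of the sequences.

6

Pairwise Hamming distances:
  K181 vs K286: 3
  K181 vs K350: 3
  K181 vs K321: 2
  K286 vs K350: 6
  K286 vs K321: 5
  K350 vs K321: 5
The largest is 6, between K286 and K350.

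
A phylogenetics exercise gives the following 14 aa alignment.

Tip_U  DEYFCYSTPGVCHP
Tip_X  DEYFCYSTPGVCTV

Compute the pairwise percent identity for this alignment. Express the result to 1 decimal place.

Mismatches occur at site 13 (H↔T), site 14 (P↔V).
12 of the 14 sites match, so the percent identity is 12/14 × 100 = 85.7%.

85.7%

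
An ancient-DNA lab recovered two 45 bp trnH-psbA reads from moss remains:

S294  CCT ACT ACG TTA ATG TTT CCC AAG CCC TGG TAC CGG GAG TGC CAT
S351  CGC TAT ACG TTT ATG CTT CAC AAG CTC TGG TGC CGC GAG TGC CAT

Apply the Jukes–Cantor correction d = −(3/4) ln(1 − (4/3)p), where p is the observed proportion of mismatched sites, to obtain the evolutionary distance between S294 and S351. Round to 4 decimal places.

0.2635

Mismatches occur at site 2 (C/G), site 3 (T/C), site 4 (A/T), site 5 (C/A), site 12 (A/T), site 16 (T/C), site 20 (C/A), site 26 (C/T), site 32 (A/G), site 36 (G/C).
p = 10/45 = 0.222222.
d = −0.75 · ln(1 − (4/3)·0.222222) = −0.75 · ln(0.703704) = −0.75 · (-0.351397) = 0.2635.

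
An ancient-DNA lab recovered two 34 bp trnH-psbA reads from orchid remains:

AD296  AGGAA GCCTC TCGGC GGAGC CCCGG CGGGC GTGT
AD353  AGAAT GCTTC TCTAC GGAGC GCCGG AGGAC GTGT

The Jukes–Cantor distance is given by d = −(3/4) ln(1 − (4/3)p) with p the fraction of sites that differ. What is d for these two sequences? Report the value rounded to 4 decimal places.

0.2824

The sequences differ at positions 3 (G/A), 5 (A/T), 8 (C/T), 13 (G/T), 14 (G/A), 21 (C/G), 26 (C/A), 29 (G/A).
p = 8/34 = 0.235294.
d = −0.75 · ln(1 − (4/3)·0.235294) = −0.75 · ln(0.686275) = −0.75 · (-0.376477) = 0.2824.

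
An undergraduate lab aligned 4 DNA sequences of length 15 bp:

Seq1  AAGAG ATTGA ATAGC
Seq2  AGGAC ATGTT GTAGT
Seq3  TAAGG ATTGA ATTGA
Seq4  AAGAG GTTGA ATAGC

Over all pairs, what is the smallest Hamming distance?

Pairwise Hamming distances:
  Seq1 vs Seq2: 7
  Seq1 vs Seq3: 5
  Seq1 vs Seq4: 1
  Seq2 vs Seq3: 11
  Seq2 vs Seq4: 8
  Seq3 vs Seq4: 6
The smallest is 1, between Seq1 and Seq4.

1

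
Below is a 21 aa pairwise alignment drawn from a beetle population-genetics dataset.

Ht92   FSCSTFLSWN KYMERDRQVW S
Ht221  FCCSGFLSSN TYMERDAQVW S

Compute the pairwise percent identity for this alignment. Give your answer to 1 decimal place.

The sequences differ at positions 2 (S/C), 5 (T/G), 9 (W/S), 11 (K/T), 17 (R/A).
16 of the 21 sites match, so the percent identity is 16/21 × 100 = 76.2%.

76.2%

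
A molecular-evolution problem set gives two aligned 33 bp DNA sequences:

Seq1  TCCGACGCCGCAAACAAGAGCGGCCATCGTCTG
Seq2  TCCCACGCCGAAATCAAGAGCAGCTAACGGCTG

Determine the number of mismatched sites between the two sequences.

7

Mismatches occur at site 4 (G→C), site 11 (C→A), site 14 (A→T), site 22 (G→A), site 25 (C→T), site 27 (T→A), site 30 (T→G).
That gives 7 mismatches out of 33 aligned sites, so the Hamming distance is 7.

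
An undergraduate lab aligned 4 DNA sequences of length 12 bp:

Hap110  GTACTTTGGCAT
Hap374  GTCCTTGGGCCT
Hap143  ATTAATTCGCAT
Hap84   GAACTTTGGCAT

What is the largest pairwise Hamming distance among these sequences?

Pairwise Hamming distances:
  Hap110 vs Hap374: 3
  Hap110 vs Hap143: 5
  Hap110 vs Hap84: 1
  Hap374 vs Hap143: 7
  Hap374 vs Hap84: 4
  Hap143 vs Hap84: 6
The largest is 7, between Hap374 and Hap143.

7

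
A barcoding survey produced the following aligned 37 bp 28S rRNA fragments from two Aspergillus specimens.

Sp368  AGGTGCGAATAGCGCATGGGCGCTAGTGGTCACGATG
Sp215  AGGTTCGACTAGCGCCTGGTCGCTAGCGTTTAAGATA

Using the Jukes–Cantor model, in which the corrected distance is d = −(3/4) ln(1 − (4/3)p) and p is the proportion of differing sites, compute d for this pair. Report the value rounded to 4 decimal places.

0.2940

Mismatches occur at site 5 (G↔T), site 9 (A↔C), site 16 (A↔C), site 20 (G↔T), site 27 (T↔C), site 29 (G↔T), site 31 (C↔T), site 33 (C↔A), site 37 (G↔A).
p = 9/37 = 0.243243.
d = −0.75 · ln(1 − (4/3)·0.243243) = −0.75 · ln(0.675676) = −0.75 · (-0.392042) = 0.2940.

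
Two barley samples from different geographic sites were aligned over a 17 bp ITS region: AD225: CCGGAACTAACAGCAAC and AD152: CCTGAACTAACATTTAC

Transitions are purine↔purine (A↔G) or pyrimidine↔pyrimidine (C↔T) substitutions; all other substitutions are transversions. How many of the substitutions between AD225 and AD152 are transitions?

Differing sites — 3:G/T (Tv); 13:G/T (Tv); 14:C/T (Ti); 15:A/T (Tv).
Of the 4 differences, 1 transition and 3 transversions, so the answer is 1.

1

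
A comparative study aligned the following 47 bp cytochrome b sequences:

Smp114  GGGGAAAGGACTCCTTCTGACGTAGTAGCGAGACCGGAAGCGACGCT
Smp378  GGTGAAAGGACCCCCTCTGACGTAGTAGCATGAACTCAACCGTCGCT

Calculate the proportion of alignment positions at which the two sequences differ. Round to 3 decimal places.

0.213

The sequences differ at positions 3 (G/T), 12 (T/C), 15 (T/C), 30 (G/A), 31 (A/T), 34 (C/A), 36 (G/T), 37 (G/C), 40 (G/C), 43 (A/T).
There are 10 differences over 47 sites, so p = 10/47 = 0.213.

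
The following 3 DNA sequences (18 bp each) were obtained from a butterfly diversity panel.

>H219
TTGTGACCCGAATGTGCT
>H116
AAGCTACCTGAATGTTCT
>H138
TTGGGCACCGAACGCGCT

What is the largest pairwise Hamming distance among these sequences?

10

Pairwise Hamming distances:
  H219 vs H116: 6
  H219 vs H138: 5
  H116 vs H138: 10
The largest is 10, between H116 and H138.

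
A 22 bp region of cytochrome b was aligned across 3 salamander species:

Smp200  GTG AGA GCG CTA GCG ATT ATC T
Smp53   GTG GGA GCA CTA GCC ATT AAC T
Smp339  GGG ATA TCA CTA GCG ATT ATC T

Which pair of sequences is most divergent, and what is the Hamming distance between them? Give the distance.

Pairwise Hamming distances:
  Smp200 vs Smp53: 4
  Smp200 vs Smp339: 4
  Smp53 vs Smp339: 6
The largest is 6, between Smp53 and Smp339.

6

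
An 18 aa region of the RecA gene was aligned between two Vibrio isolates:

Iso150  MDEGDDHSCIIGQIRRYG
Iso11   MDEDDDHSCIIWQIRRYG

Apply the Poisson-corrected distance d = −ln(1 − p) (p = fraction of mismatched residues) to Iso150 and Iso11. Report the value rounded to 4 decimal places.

Mismatches occur at site 4 (G/D), site 12 (G/W).
p = 2/18 = 0.111111.
d = −ln(1 − 0.111111) = −ln(0.888889) = 0.1178.

0.1178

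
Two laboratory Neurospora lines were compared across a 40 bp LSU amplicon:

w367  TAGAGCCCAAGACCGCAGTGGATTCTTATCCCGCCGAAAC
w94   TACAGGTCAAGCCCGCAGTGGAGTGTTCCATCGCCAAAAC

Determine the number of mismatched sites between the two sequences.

11

Mismatches occur at site 3 (G/C), site 6 (C/G), site 7 (C/T), site 12 (A/C), site 23 (T/G), site 25 (C/G), site 28 (A/C), site 29 (T/C), site 30 (C/A), site 31 (C/T), site 36 (G/A).
That gives 11 mismatches out of 40 aligned sites, so the Hamming distance is 11.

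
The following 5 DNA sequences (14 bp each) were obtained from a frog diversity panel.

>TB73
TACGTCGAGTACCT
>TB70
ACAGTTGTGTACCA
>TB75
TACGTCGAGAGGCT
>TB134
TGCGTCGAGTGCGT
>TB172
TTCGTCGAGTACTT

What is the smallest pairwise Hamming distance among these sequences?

Pairwise Hamming distances:
  TB73 vs TB70: 6
  TB73 vs TB75: 3
  TB73 vs TB134: 3
  TB73 vs TB172: 2
  TB70 vs TB75: 9
  TB70 vs TB134: 8
  TB70 vs TB172: 7
  TB75 vs TB134: 4
  TB75 vs TB172: 5
  TB134 vs TB172: 3
The smallest is 2, between TB73 and TB172.

2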